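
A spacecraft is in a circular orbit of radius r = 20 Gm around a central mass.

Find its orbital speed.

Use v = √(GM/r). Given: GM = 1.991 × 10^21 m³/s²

Convert to SI: r = 20 Gm = 2e+10 m.
For a circular orbit, gravity supplies the centripetal force, so v = √(GM / r).
v = √(1.991e+21 / 2e+10) m/s ≈ 3.155e+05 m/s = 315.5 km/s.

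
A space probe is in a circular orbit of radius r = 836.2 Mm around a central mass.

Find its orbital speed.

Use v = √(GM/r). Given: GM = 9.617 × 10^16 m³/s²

Convert to SI: r = 836.2 Mm = 8.362e+08 m.
For a circular orbit, gravity supplies the centripetal force, so v = √(GM / r).
v = √(9.617e+16 / 8.362e+08) m/s ≈ 1.072e+04 m/s = 10.72 km/s.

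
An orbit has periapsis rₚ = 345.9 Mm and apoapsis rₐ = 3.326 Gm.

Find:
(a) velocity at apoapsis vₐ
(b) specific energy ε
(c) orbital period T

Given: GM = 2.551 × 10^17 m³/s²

Convert to SI: rₚ = 345.9 Mm = 3.459e+08 m; rₐ = 3.326 Gm = 3.326e+09 m.
(a) With a = (rₚ + rₐ)/2 = 1.83595e+09 m, vₐ = √(GM (2/rₐ − 1/a)) = √(2.551e+17 · (2/3.326e+09 − 1/1.83595e+09)) m/s ≈ 3801 m/s
(b) With a = (rₚ + rₐ)/2 = 1.83595e+09 m, ε = −GM/(2a) = −2.551e+17/(2 · 1.83595e+09) J/kg ≈ -6.947e+07 J/kg
(c) With a = (rₚ + rₐ)/2 = 1.83595e+09 m, T = 2π √(a³/GM) = 2π √((1.83595e+09)³/2.551e+17) s ≈ 9.786e+05 s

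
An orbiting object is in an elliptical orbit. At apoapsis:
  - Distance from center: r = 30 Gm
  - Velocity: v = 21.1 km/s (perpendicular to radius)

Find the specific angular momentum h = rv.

Convert to SI: r = 30 Gm = 3e+10 m; v = 21.1 km/s = 21100 m/s.
With v perpendicular to r, h = r · v.
h = 3e+10 · 21100 m²/s ≈ 6.33e+14 m²/s.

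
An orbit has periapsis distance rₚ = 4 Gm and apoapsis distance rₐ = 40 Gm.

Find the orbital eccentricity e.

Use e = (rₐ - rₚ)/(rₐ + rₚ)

Convert to SI: rₚ = 4 Gm = 4e+09 m; rₐ = 40 Gm = 4e+10 m.
e = (rₐ − rₚ) / (rₐ + rₚ).
e = (4e+10 − 4e+09) / (4e+10 + 4e+09) = 3.6e+10 / 4.4e+10 ≈ 0.8182.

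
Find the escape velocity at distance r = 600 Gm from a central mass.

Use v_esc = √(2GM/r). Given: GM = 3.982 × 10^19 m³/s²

Convert to SI: r = 600 Gm = 6e+11 m.
Escape velocity comes from setting total energy to zero: ½v² − GM/r = 0 ⇒ v_esc = √(2GM / r).
v_esc = √(2 · 3.982e+19 / 6e+11) m/s ≈ 1.152e+04 m/s = 11.52 km/s.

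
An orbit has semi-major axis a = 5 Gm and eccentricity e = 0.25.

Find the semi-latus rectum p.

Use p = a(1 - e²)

Convert to SI: a = 5 Gm = 5e+09 m.
p = a (1 − e²).
p = 5e+09 · (1 − (0.25)²) = 5e+09 · 0.9375 ≈ 4.688e+09 m = 4.688 Gm.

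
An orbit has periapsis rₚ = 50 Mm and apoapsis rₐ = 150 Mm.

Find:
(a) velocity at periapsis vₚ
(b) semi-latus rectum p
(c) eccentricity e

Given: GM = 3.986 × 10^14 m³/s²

Convert to SI: rₚ = 50 Mm = 5e+07 m; rₐ = 150 Mm = 1.5e+08 m.
(a) With a = (rₚ + rₐ)/2 = 1e+08 m, vₚ = √(GM (2/rₚ − 1/a)) = √(3.986e+14 · (2/5e+07 − 1/1e+08)) m/s ≈ 3458 m/s
(b) From a = (rₚ + rₐ)/2 = 1e+08 m and e = (rₐ − rₚ)/(rₐ + rₚ) = 0.5, p = a(1 − e²) = 1e+08 · (1 − (0.5)²) ≈ 7.5e+07 m
(c) e = (rₐ − rₚ)/(rₐ + rₚ) = (1.5e+08 − 5e+07)/(1.5e+08 + 5e+07) ≈ 0.5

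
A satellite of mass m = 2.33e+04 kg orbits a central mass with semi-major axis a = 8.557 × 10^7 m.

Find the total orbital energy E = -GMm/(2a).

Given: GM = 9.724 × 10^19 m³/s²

E = −GMm / (2a).
E = −9.724e+19 · 2.33e+04 / (2 · 8.557e+07) J ≈ -1.324e+16 J = -13.24 PJ.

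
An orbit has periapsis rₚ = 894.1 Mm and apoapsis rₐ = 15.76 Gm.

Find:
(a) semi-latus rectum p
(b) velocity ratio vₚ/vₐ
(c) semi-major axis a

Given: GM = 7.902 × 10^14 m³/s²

Convert to SI: rₚ = 894.1 Mm = 8.941e+08 m; rₐ = 15.76 Gm = 1.576e+10 m.
(a) From a = (rₚ + rₐ)/2 = 8.32705e+09 m and e = (rₐ − rₚ)/(rₐ + rₚ) = 0.892627, p = a(1 − e²) = 8.32705e+09 · (1 − (0.892627)²) ≈ 1.692e+09 m
(b) Conservation of angular momentum (rₚvₚ = rₐvₐ) gives vₚ/vₐ = rₐ/rₚ = 1.576e+10/8.941e+08 ≈ 17.63
(c) a = (rₚ + rₐ)/2 = (8.941e+08 + 1.576e+10)/2 ≈ 8.327e+09 m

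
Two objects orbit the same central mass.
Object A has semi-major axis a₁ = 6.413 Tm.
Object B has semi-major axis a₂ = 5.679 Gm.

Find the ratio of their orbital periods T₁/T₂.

Convert to SI: a₁ = 6.413 Tm = 6.413e+12 m; a₂ = 5.679 Gm = 5.679e+09 m.
From Kepler's third law, (T₁/T₂)² = (a₁/a₂)³, so T₁/T₂ = (a₁/a₂)^(3/2).
a₁/a₂ = 6.413e+12 / 5.679e+09 = 1129.25.
T₁/T₂ = (1129.25)^(3/2) ≈ 3.795e+04.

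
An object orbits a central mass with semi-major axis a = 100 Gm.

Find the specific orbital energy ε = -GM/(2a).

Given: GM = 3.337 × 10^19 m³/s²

Convert to SI: a = 100 Gm = 1e+11 m.
ε = −GM / (2a).
ε = −3.337e+19 / (2 · 1e+11) J/kg ≈ -1.668e+08 J/kg = -166.8 MJ/kg.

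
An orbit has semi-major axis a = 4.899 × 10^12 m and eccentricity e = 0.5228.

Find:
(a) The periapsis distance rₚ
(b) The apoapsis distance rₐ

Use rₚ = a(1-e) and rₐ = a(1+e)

(a) rₚ = a(1 − e) = 4.899e+12 · (1 − 0.5228) = 4.899e+12 · 0.4772 ≈ 2.338e+12 m = 2.338 × 10^12 m.
(b) rₐ = a(1 + e) = 4.899e+12 · (1 + 0.5228) = 4.899e+12 · 1.5228 ≈ 7.46e+12 m = 7.46 × 10^12 m.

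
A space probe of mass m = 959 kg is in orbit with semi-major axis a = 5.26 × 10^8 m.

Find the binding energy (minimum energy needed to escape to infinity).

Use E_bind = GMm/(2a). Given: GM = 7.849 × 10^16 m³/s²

Total orbital energy is E = −GMm/(2a); binding energy is E_bind = −E = GMm/(2a).
E_bind = 7.849e+16 · 959 / (2 · 5.26e+08) J ≈ 7.155e+10 J = 71.55 GJ.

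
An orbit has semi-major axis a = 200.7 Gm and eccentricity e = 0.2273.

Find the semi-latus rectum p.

Convert to SI: a = 200.7 Gm = 2.007e+11 m.
p = a (1 − e²).
p = 2.007e+11 · (1 − (0.2273)²) = 2.007e+11 · 0.948335 ≈ 1.903e+11 m = 190.3 Gm.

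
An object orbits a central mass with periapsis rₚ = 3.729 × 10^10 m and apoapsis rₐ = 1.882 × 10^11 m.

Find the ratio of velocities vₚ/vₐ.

Conservation of angular momentum gives rₚvₚ = rₐvₐ, so vₚ/vₐ = rₐ/rₚ.
vₚ/vₐ = 1.882e+11 / 3.729e+10 ≈ 5.047.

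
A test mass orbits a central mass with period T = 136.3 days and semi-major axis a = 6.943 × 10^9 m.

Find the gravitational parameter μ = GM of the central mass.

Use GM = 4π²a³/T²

Convert to SI: T = 136.3 days = 1.17763e+07 s.
GM = 4π² · a³ / T².
GM = 4π² · (6.943e+09)³ / (1.17763e+07)² m³/s² ≈ 9.528e+16 m³/s² = 9.528 × 10^16 m³/s².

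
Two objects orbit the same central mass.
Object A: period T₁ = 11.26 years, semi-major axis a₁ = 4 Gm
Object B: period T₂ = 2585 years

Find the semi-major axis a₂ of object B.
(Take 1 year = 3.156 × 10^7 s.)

Convert to SI: T₁ = 11.26 years = 3.55366e+08 s; a₁ = 4 Gm = 4e+09 m; T₂ = 2585 years = 8.15826e+10 s.
Kepler's third law: (T₁/T₂)² = (a₁/a₂)³ ⇒ a₂ = a₁ · (T₂/T₁)^(2/3).
T₂/T₁ = 8.15826e+10 / 3.55366e+08 = 229.574.
a₂ = 4e+09 · (229.574)^(2/3) m ≈ 1.5e+11 m = 150 Gm.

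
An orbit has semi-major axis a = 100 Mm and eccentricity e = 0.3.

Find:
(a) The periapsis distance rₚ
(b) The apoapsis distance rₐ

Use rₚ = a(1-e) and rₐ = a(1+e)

Convert to SI: a = 100 Mm = 1e+08 m.
(a) rₚ = a(1 − e) = 1e+08 · (1 − 0.3) = 1e+08 · 0.7 ≈ 7e+07 m = 70 Mm.
(b) rₐ = a(1 + e) = 1e+08 · (1 + 0.3) = 1e+08 · 1.3 ≈ 1.3e+08 m = 130 Mm.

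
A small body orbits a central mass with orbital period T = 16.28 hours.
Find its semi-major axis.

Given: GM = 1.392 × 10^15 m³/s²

Convert to SI: T = 16.28 hours = 58608 s.
Invert Kepler's third law: a = (GM · T² / (4π²))^(1/3).
Substituting T = 58608 s and GM = 1.392e+15 m³/s²:
a = (1.392e+15 · (58608)² / (4π²))^(1/3) m
a ≈ 4.948e+07 m = 49.48 Mm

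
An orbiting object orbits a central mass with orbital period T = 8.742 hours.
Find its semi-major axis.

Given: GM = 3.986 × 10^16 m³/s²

Convert to SI: T = 8.742 hours = 31471.2 s.
Invert Kepler's third law: a = (GM · T² / (4π²))^(1/3).
Substituting T = 31471.2 s and GM = 3.986e+16 m³/s²:
a = (3.986e+16 · (31471.2)² / (4π²))^(1/3) m
a ≈ 1e+08 m = 100 Mm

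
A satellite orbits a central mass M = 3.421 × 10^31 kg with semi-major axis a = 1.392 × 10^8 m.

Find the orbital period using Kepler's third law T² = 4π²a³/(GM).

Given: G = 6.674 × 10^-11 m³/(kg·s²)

GM = G · M = 6.674e-11 · 3.421e+31 = 2.28318e+21 m³/s².
Kepler's third law: T = 2π √(a³ / GM).
Substituting a = 1.392e+08 m and GM = 2.28318e+21 m³/s²:
T = 2π √((1.392e+08)³ / 2.28318e+21) s
T ≈ 216 s = 3.599 minutes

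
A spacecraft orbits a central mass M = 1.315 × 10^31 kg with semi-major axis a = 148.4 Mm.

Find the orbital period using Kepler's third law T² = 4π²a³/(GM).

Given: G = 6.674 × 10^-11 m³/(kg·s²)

Convert to SI: a = 148.4 Mm = 1.484e+08 m.
GM = G · M = 6.674e-11 · 1.315e+31 = 8.77631e+20 m³/s².
Kepler's third law: T = 2π √(a³ / GM).
Substituting a = 1.484e+08 m and GM = 8.77631e+20 m³/s²:
T = 2π √((1.484e+08)³ / 8.77631e+20) s
T ≈ 383.4 s = 6.39 minutes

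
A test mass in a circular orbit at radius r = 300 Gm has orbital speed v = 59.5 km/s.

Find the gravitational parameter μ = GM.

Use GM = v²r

Convert to SI: r = 300 Gm = 3e+11 m; v = 59.5 km/s = 59500 m/s.
For a circular orbit v² = GM/r, so GM = v² · r.
GM = (59500)² · 3e+11 m³/s² ≈ 1.062e+21 m³/s² = 1.062 × 10^21 m³/s².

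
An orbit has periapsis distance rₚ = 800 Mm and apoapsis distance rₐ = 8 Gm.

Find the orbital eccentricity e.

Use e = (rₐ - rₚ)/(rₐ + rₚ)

Convert to SI: rₚ = 800 Mm = 8e+08 m; rₐ = 8 Gm = 8e+09 m.
e = (rₐ − rₚ) / (rₐ + rₚ).
e = (8e+09 − 8e+08) / (8e+09 + 8e+08) = 7.2e+09 / 8.8e+09 ≈ 0.8182.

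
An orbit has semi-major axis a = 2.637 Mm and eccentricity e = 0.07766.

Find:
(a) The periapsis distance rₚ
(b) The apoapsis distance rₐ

Convert to SI: a = 2.637 Mm = 2.637e+06 m.
(a) rₚ = a(1 − e) = 2.637e+06 · (1 − 0.07766) = 2.637e+06 · 0.92234 ≈ 2.432e+06 m = 2.432 Mm.
(b) rₐ = a(1 + e) = 2.637e+06 · (1 + 0.07766) = 2.637e+06 · 1.07766 ≈ 2.842e+06 m = 2.842 Mm.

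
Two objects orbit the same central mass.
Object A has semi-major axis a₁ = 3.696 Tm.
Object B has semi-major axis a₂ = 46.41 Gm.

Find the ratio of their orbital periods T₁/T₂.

Convert to SI: a₁ = 3.696 Tm = 3.696e+12 m; a₂ = 46.41 Gm = 4.641e+10 m.
From Kepler's third law, (T₁/T₂)² = (a₁/a₂)³, so T₁/T₂ = (a₁/a₂)^(3/2).
a₁/a₂ = 3.696e+12 / 4.641e+10 = 79.638.
T₁/T₂ = (79.638)^(3/2) ≈ 710.7.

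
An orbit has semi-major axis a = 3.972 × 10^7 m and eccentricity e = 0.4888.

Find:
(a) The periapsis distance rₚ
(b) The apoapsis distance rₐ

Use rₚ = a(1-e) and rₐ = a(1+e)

(a) rₚ = a(1 − e) = 3.972e+07 · (1 − 0.4888) = 3.972e+07 · 0.5112 ≈ 2.03e+07 m = 2.03 × 10^7 m.
(b) rₐ = a(1 + e) = 3.972e+07 · (1 + 0.4888) = 3.972e+07 · 1.4888 ≈ 5.914e+07 m = 5.914 × 10^7 m.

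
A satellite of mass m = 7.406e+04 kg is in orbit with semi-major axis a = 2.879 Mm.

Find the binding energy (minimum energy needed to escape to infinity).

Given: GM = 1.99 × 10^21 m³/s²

Convert to SI: a = 2.879 Mm = 2.879e+06 m.
Total orbital energy is E = −GMm/(2a); binding energy is E_bind = −E = GMm/(2a).
E_bind = 1.99e+21 · 7.406e+04 / (2 · 2.879e+06) J ≈ 2.56e+19 J = 25.6 EJ.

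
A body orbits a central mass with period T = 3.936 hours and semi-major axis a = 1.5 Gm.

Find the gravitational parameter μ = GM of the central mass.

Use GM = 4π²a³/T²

Convert to SI: T = 3.936 hours = 14169.6 s; a = 1.5 Gm = 1.5e+09 m.
GM = 4π² · a³ / T².
GM = 4π² · (1.5e+09)³ / (14169.6)² m³/s² ≈ 6.636e+20 m³/s² = 6.636 × 10^20 m³/s².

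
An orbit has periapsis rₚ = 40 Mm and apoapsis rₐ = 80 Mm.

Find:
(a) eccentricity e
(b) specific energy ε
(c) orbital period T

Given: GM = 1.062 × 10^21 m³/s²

Convert to SI: rₚ = 40 Mm = 4e+07 m; rₐ = 80 Mm = 8e+07 m.
(a) e = (rₐ − rₚ)/(rₐ + rₚ) = (8e+07 − 4e+07)/(8e+07 + 4e+07) ≈ 0.3333
(b) With a = (rₚ + rₐ)/2 = 6e+07 m, ε = −GM/(2a) = −1.062e+21/(2 · 6e+07) J/kg ≈ -8.85e+12 J/kg
(c) With a = (rₚ + rₐ)/2 = 6e+07 m, T = 2π √(a³/GM) = 2π √((6e+07)³/1.062e+21) s ≈ 89.61 s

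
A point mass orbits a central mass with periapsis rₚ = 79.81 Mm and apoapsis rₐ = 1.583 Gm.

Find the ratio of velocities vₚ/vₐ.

Convert to SI: rₚ = 79.81 Mm = 7.981e+07 m; rₐ = 1.583 Gm = 1.583e+09 m.
Conservation of angular momentum gives rₚvₚ = rₐvₐ, so vₚ/vₐ = rₐ/rₚ.
vₚ/vₐ = 1.583e+09 / 7.981e+07 ≈ 19.83.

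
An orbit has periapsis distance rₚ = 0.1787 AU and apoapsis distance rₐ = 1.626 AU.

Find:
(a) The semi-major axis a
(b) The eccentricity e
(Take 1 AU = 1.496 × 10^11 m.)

Convert to SI: rₚ = 0.1787 AU = 2.67335e+10 m; rₐ = 1.626 AU = 2.4325e+11 m.
(a) a = (rₚ + rₐ) / 2 = (2.67335e+10 + 2.4325e+11) / 2 ≈ 1.35e+11 m = 0.9023 AU.
(b) e = (rₐ − rₚ) / (rₐ + rₚ) = (2.4325e+11 − 2.67335e+10) / (2.4325e+11 + 2.67335e+10) ≈ 0.802.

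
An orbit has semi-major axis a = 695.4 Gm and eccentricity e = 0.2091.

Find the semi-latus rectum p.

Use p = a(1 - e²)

Convert to SI: a = 695.4 Gm = 6.954e+11 m.
p = a (1 − e²).
p = 6.954e+11 · (1 − (0.2091)²) = 6.954e+11 · 0.956277 ≈ 6.65e+11 m = 665 Gm.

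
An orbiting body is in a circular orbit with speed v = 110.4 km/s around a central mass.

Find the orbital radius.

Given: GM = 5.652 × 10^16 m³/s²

Convert to SI: v = 110.4 km/s = 110400 m/s.
For a circular orbit, v² = GM / r, so r = GM / v².
r = 5.652e+16 / (110400)² m ≈ 4.637e+06 m = 4.637 Mm.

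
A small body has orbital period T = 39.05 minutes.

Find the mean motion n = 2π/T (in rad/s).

Convert to SI: T = 39.05 minutes = 2343 s.
n = 2π / T.
n = 2π / 2343 s ≈ 0.002682 rad/s.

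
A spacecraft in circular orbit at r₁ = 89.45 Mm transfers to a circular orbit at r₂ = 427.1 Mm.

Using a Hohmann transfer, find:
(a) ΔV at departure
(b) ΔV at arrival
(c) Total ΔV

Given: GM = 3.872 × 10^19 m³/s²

Convert to SI: r₁ = 89.45 Mm = 8.945e+07 m; r₂ = 427.1 Mm = 4.271e+08 m.
Transfer semi-major axis: a_t = (r₁ + r₂)/2 = (8.945e+07 + 4.271e+08)/2 = 2.58275e+08 m.
Circular speeds: v₁ = √(GM/r₁) = 657927 m/s, v₂ = √(GM/r₂) = 301095 m/s.
Transfer speeds (vis-viva v² = GM(2/r − 1/a_t)): v₁ᵗ = 846060 m/s, v₂ᵗ = 177195 m/s.
(a) ΔV₁ = |v₁ᵗ − v₁| ≈ 1.881e+05 m/s = 188.1 km/s.
(b) ΔV₂ = |v₂ − v₂ᵗ| ≈ 1.239e+05 m/s = 123.9 km/s.
(c) ΔV_total = ΔV₁ + ΔV₂ ≈ 3.12e+05 m/s = 312 km/s.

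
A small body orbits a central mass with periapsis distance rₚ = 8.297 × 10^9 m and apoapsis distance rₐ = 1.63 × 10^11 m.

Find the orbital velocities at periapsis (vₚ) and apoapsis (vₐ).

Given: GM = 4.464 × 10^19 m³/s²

Use the vis-viva equation v² = GM(2/r − 1/a) with a = (rₚ + rₐ)/2 = (8.297e+09 + 1.63e+11)/2 = 8.56485e+10 m.
vₚ = √(GM · (2/rₚ − 1/a)) = √(4.464e+19 · (2/8.297e+09 − 1/8.56485e+10)) m/s ≈ 1.012e+05 m/s = 101.2 km/s.
vₐ = √(GM · (2/rₐ − 1/a)) = √(4.464e+19 · (2/1.63e+11 − 1/8.56485e+10)) m/s ≈ 5151 m/s = 5.151 km/s.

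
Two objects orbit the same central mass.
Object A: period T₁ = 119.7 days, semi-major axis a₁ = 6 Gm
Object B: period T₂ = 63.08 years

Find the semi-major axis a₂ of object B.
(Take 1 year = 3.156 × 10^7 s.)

Convert to SI: T₁ = 119.7 days = 1.03421e+07 s; a₁ = 6 Gm = 6e+09 m; T₂ = 63.08 years = 1.9908e+09 s.
Kepler's third law: (T₁/T₂)² = (a₁/a₂)³ ⇒ a₂ = a₁ · (T₂/T₁)^(2/3).
T₂/T₁ = 1.9908e+09 / 1.03421e+07 = 192.496.
a₂ = 6e+09 · (192.496)^(2/3) m ≈ 2e+11 m = 200 Gm.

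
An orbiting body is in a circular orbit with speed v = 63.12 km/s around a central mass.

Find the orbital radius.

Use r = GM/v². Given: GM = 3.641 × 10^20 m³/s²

Convert to SI: v = 63.12 km/s = 63120 m/s.
For a circular orbit, v² = GM / r, so r = GM / v².
r = 3.641e+20 / (63120)² m ≈ 9.139e+10 m = 91.39 Gm.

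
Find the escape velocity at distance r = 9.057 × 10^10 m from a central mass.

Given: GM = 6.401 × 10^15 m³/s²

Escape velocity comes from setting total energy to zero: ½v² − GM/r = 0 ⇒ v_esc = √(2GM / r).
v_esc = √(2 · 6.401e+15 / 9.057e+10) m/s ≈ 376 m/s = 376 m/s.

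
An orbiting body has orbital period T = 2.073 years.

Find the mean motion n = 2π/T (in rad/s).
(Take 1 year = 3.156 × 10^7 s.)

Convert to SI: T = 2.073 years = 6.54239e+07 s.
n = 2π / T.
n = 2π / 6.54239e+07 s ≈ 9.604e-08 rad/s.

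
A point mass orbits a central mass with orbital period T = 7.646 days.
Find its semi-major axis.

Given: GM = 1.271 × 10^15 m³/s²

Convert to SI: T = 7.646 days = 660614 s.
Invert Kepler's third law: a = (GM · T² / (4π²))^(1/3).
Substituting T = 660614 s and GM = 1.271e+15 m³/s²:
a = (1.271e+15 · (660614)² / (4π²))^(1/3) m
a ≈ 2.413e+08 m = 241.3 Mm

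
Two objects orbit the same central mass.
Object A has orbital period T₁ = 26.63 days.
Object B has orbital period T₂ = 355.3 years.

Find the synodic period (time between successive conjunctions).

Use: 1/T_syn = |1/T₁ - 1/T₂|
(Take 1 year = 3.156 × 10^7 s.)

Convert to SI: T₁ = 26.63 days = 2.30083e+06 s; T₂ = 355.3 years = 1.12133e+10 s.
T_syn = |T₁ · T₂ / (T₁ − T₂)|.
T_syn = |2.30083e+06 · 1.12133e+10 / (2.30083e+06 − 1.12133e+10)| s ≈ 2.301e+06 s = 26.64 days.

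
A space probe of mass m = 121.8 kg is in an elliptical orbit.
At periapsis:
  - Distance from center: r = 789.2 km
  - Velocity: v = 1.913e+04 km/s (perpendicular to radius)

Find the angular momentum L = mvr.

Convert to SI: r = 789.2 km = 789200 m; v = 1.913e+04 km/s = 1.913e+07 m/s.
Since v is perpendicular to r, L = m · v · r.
L = 121.8 · 1.913e+07 · 789200 kg·m²/s ≈ 1.839e+15 kg·m²/s.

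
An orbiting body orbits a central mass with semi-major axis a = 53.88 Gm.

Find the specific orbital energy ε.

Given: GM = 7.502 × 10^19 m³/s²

Convert to SI: a = 53.88 Gm = 5.388e+10 m.
ε = −GM / (2a).
ε = −7.502e+19 / (2 · 5.388e+10) J/kg ≈ -6.962e+08 J/kg = -696.2 MJ/kg.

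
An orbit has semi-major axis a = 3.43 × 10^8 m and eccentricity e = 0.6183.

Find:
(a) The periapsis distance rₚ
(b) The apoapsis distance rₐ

(a) rₚ = a(1 − e) = 3.43e+08 · (1 − 0.6183) = 3.43e+08 · 0.3817 ≈ 1.309e+08 m = 1.309 × 10^8 m.
(b) rₐ = a(1 + e) = 3.43e+08 · (1 + 0.6183) = 3.43e+08 · 1.6183 ≈ 5.551e+08 m = 5.551 × 10^8 m.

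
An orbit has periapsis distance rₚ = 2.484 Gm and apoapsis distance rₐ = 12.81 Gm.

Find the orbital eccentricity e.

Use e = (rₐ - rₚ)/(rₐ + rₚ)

Convert to SI: rₚ = 2.484 Gm = 2.484e+09 m; rₐ = 12.81 Gm = 1.281e+10 m.
e = (rₐ − rₚ) / (rₐ + rₚ).
e = (1.281e+10 − 2.484e+09) / (1.281e+10 + 2.484e+09) = 1.0326e+10 / 1.5294e+10 ≈ 0.6752.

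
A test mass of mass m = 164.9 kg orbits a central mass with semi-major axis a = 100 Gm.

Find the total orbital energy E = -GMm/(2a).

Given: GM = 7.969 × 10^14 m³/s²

Convert to SI: a = 100 Gm = 1e+11 m.
E = −GMm / (2a).
E = −7.969e+14 · 164.9 / (2 · 1e+11) J ≈ -6.57e+05 J = -657 kJ.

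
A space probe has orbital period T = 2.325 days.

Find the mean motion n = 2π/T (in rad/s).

Convert to SI: T = 2.325 days = 200880 s.
n = 2π / T.
n = 2π / 200880 s ≈ 3.128e-05 rad/s.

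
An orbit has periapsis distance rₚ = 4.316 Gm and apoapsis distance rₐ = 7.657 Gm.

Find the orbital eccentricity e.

Convert to SI: rₚ = 4.316 Gm = 4.316e+09 m; rₐ = 7.657 Gm = 7.657e+09 m.
e = (rₐ − rₚ) / (rₐ + rₚ).
e = (7.657e+09 − 4.316e+09) / (7.657e+09 + 4.316e+09) = 3.341e+09 / 1.1973e+10 ≈ 0.279.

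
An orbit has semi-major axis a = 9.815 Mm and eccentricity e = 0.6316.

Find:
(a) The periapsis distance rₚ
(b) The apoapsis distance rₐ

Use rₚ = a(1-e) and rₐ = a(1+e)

Convert to SI: a = 9.815 Mm = 9.815e+06 m.
(a) rₚ = a(1 − e) = 9.815e+06 · (1 − 0.6316) = 9.815e+06 · 0.3684 ≈ 3.616e+06 m = 3.616 Mm.
(b) rₐ = a(1 + e) = 9.815e+06 · (1 + 0.6316) = 9.815e+06 · 1.6316 ≈ 1.601e+07 m = 16.01 Mm.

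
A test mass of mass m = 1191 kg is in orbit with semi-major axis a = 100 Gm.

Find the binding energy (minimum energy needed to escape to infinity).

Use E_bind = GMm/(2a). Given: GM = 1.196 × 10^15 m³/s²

Convert to SI: a = 100 Gm = 1e+11 m.
Total orbital energy is E = −GMm/(2a); binding energy is E_bind = −E = GMm/(2a).
E_bind = 1.196e+15 · 1191 / (2 · 1e+11) J ≈ 7.122e+06 J = 7.122 MJ.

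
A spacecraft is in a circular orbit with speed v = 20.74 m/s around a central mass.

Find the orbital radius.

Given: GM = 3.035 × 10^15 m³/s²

For a circular orbit, v² = GM / r, so r = GM / v².
r = 3.035e+15 / (20.74)² m ≈ 7.056e+12 m = 7.056 Tm.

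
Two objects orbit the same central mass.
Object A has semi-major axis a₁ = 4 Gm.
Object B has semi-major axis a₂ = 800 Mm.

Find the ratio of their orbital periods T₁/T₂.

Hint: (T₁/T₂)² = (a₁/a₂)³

Convert to SI: a₁ = 4 Gm = 4e+09 m; a₂ = 800 Mm = 8e+08 m.
From Kepler's third law, (T₁/T₂)² = (a₁/a₂)³, so T₁/T₂ = (a₁/a₂)^(3/2).
a₁/a₂ = 4e+09 / 8e+08 = 5.
T₁/T₂ = (5)^(3/2) ≈ 11.18.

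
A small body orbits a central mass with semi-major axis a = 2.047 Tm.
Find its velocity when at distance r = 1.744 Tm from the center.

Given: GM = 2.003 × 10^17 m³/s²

Convert to SI: a = 2.047 Tm = 2.047e+12 m; r = 1.744 Tm = 1.744e+12 m.
Vis-viva: v = √(GM · (2/r − 1/a)).
2/r − 1/a = 2/1.744e+12 − 1/2.047e+12 = 6.58269e-13 m⁻¹.
v = √(2.003e+17 · 6.58269e-13) m/s ≈ 363.1 m/s = 363.1 m/s.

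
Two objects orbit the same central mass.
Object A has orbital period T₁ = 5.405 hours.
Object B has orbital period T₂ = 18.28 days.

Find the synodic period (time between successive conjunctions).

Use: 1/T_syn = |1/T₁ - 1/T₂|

Convert to SI: T₁ = 5.405 hours = 19458 s; T₂ = 18.28 days = 1.57939e+06 s.
T_syn = |T₁ · T₂ / (T₁ − T₂)|.
T_syn = |19458 · 1.57939e+06 / (19458 − 1.57939e+06)| s ≈ 1.97e+04 s = 5.472 hours.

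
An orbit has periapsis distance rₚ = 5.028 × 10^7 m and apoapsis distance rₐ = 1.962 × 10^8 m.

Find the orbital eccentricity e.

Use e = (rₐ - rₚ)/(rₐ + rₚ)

e = (rₐ − rₚ) / (rₐ + rₚ).
e = (1.962e+08 − 5.028e+07) / (1.962e+08 + 5.028e+07) = 1.4592e+08 / 2.4648e+08 ≈ 0.592.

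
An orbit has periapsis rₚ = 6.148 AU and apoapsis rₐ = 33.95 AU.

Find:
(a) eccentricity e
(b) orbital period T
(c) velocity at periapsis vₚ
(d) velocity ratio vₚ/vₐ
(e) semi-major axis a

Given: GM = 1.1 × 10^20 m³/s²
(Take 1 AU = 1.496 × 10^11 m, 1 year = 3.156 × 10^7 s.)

Convert to SI: rₚ = 6.148 AU = 9.19741e+11 m; rₐ = 33.95 AU = 5.07892e+12 m.
(a) e = (rₐ − rₚ)/(rₐ + rₚ) = (5.07892e+12 − 9.19741e+11)/(5.07892e+12 + 9.19741e+11) ≈ 0.6934
(b) With a = (rₚ + rₐ)/2 = 2.99933e+12 m, T = 2π √(a³/GM) = 2π √((2.99933e+12)³/1.1e+20) s ≈ 3.112e+09 s
(c) With a = (rₚ + rₐ)/2 = 2.99933e+12 m, vₚ = √(GM (2/rₚ − 1/a)) = √(1.1e+20 · (2/9.19741e+11 − 1/2.99933e+12)) m/s ≈ 1.423e+04 m/s
(d) Conservation of angular momentum (rₚvₚ = rₐvₐ) gives vₚ/vₐ = rₐ/rₚ = 5.07892e+12/9.19741e+11 ≈ 5.522
(e) a = (rₚ + rₐ)/2 = (9.19741e+11 + 5.07892e+12)/2 ≈ 2.999e+12 m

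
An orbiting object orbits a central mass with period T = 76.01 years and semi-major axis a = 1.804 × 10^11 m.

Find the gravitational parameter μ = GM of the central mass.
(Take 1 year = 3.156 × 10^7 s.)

Convert to SI: T = 76.01 years = 2.39888e+09 s.
GM = 4π² · a³ / T².
GM = 4π² · (1.804e+11)³ / (2.39888e+09)² m³/s² ≈ 4.028e+16 m³/s² = 4.028 × 10^16 m³/s².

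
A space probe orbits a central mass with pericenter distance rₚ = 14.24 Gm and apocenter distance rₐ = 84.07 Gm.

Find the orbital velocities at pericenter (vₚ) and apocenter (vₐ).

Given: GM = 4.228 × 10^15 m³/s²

Convert to SI: rₚ = 14.24 Gm = 1.424e+10 m; rₐ = 84.07 Gm = 8.407e+10 m.
Use the vis-viva equation v² = GM(2/r − 1/a) with a = (rₚ + rₐ)/2 = (1.424e+10 + 8.407e+10)/2 = 4.9155e+10 m.
vₚ = √(GM · (2/rₚ − 1/a)) = √(4.228e+15 · (2/1.424e+10 − 1/4.9155e+10)) m/s ≈ 712.6 m/s = 712.6 m/s.
vₐ = √(GM · (2/rₐ − 1/a)) = √(4.228e+15 · (2/8.407e+10 − 1/4.9155e+10)) m/s ≈ 120.7 m/s = 120.7 m/s.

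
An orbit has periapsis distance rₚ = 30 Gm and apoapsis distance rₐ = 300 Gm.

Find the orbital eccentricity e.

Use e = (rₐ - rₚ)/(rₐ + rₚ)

Convert to SI: rₚ = 30 Gm = 3e+10 m; rₐ = 300 Gm = 3e+11 m.
e = (rₐ − rₚ) / (rₐ + rₚ).
e = (3e+11 − 3e+10) / (3e+11 + 3e+10) = 2.7e+11 / 3.3e+11 ≈ 0.8182.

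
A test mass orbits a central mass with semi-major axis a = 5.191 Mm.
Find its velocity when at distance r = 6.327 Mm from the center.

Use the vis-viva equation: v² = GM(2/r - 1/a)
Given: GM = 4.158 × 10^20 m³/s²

Convert to SI: a = 5.191 Mm = 5.191e+06 m; r = 6.327 Mm = 6.327e+06 m.
Vis-viva: v = √(GM · (2/r − 1/a)).
2/r − 1/a = 2/6.327e+06 − 1/5.191e+06 = 1.23464e-07 m⁻¹.
v = √(4.158e+20 · 1.23464e-07) m/s ≈ 7.165e+06 m/s = 7165 km/s.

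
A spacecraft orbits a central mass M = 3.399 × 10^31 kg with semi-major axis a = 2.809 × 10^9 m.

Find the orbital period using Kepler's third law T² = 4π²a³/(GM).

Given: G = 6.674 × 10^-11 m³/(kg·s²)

GM = G · M = 6.674e-11 · 3.399e+31 = 2.26849e+21 m³/s².
Kepler's third law: T = 2π √(a³ / GM).
Substituting a = 2.809e+09 m and GM = 2.26849e+21 m³/s²:
T = 2π √((2.809e+09)³ / 2.26849e+21) s
T ≈ 1.964e+04 s = 5.456 hours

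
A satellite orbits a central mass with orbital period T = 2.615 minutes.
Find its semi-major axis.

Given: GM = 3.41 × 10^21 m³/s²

Convert to SI: T = 2.615 minutes = 156.9 s.
Invert Kepler's third law: a = (GM · T² / (4π²))^(1/3).
Substituting T = 156.9 s and GM = 3.41e+21 m³/s²:
a = (3.41e+21 · (156.9)² / (4π²))^(1/3) m
a ≈ 1.286e+08 m = 1.286 × 10^8 m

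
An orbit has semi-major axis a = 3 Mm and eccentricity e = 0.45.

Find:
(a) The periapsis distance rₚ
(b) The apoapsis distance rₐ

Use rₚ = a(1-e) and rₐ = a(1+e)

Convert to SI: a = 3 Mm = 3e+06 m.
(a) rₚ = a(1 − e) = 3e+06 · (1 − 0.45) = 3e+06 · 0.55 ≈ 1.65e+06 m = 1.65 Mm.
(b) rₐ = a(1 + e) = 3e+06 · (1 + 0.45) = 3e+06 · 1.45 ≈ 4.35e+06 m = 4.35 Mm.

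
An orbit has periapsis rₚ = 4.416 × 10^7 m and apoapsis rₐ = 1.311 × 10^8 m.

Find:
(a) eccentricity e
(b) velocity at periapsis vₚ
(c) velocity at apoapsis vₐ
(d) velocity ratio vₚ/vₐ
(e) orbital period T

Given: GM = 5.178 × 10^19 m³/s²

(a) e = (rₐ − rₚ)/(rₐ + rₚ) = (1.311e+08 − 4.416e+07)/(1.311e+08 + 4.416e+07) ≈ 0.4961
(b) With a = (rₚ + rₐ)/2 = 8.763e+07 m, vₚ = √(GM (2/rₚ − 1/a)) = √(5.178e+19 · (2/4.416e+07 − 1/8.763e+07)) m/s ≈ 1.324e+06 m/s
(c) With a = (rₚ + rₐ)/2 = 8.763e+07 m, vₐ = √(GM (2/rₐ − 1/a)) = √(5.178e+19 · (2/1.311e+08 − 1/8.763e+07)) m/s ≈ 4.461e+05 m/s
(d) Conservation of angular momentum (rₚvₚ = rₐvₐ) gives vₚ/vₐ = rₐ/rₚ = 1.311e+08/4.416e+07 ≈ 2.969
(e) With a = (rₚ + rₐ)/2 = 8.763e+07 m, T = 2π √(a³/GM) = 2π √((8.763e+07)³/5.178e+19) s ≈ 716.3 s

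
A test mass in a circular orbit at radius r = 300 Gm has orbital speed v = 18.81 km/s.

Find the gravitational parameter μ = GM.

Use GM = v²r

Convert to SI: r = 300 Gm = 3e+11 m; v = 18.81 km/s = 18810 m/s.
For a circular orbit v² = GM/r, so GM = v² · r.
GM = (18810)² · 3e+11 m³/s² ≈ 1.061e+20 m³/s² = 1.061 × 10^20 m³/s².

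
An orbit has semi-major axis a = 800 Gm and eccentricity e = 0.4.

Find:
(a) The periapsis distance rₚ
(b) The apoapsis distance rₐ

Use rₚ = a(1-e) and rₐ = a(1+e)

Convert to SI: a = 800 Gm = 8e+11 m.
(a) rₚ = a(1 − e) = 8e+11 · (1 − 0.4) = 8e+11 · 0.6 ≈ 4.8e+11 m = 480 Gm.
(b) rₐ = a(1 + e) = 8e+11 · (1 + 0.4) = 8e+11 · 1.4 ≈ 1.12e+12 m = 1.12 Tm.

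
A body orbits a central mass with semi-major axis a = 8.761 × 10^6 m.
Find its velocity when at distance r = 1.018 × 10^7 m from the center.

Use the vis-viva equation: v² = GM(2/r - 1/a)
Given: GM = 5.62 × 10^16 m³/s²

Vis-viva: v = √(GM · (2/r − 1/a)).
2/r − 1/a = 2/1.018e+07 − 1/8.761e+06 = 8.23214e-08 m⁻¹.
v = √(5.62e+16 · 8.23214e-08) m/s ≈ 6.802e+04 m/s = 68.02 km/s.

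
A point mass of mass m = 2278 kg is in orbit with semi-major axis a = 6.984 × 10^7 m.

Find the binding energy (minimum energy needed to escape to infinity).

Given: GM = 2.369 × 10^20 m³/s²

Total orbital energy is E = −GMm/(2a); binding energy is E_bind = −E = GMm/(2a).
E_bind = 2.369e+20 · 2278 / (2 · 6.984e+07) J ≈ 3.864e+15 J = 3.864 PJ.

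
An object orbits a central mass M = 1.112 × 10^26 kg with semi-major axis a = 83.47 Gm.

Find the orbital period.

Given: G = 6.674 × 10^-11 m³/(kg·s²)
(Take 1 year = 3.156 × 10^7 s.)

Convert to SI: a = 83.47 Gm = 8.347e+10 m.
GM = G · M = 6.674e-11 · 1.112e+26 = 7.42149e+15 m³/s².
Kepler's third law: T = 2π √(a³ / GM).
Substituting a = 8.347e+10 m and GM = 7.42149e+15 m³/s²:
T = 2π √((8.347e+10)³ / 7.42149e+15) s
T ≈ 1.759e+09 s = 55.73 years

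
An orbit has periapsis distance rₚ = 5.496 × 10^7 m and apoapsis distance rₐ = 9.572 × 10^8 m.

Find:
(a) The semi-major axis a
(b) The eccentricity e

(a) a = (rₚ + rₐ) / 2 = (5.496e+07 + 9.572e+08) / 2 ≈ 5.061e+08 m = 5.061 × 10^8 m.
(b) e = (rₐ − rₚ) / (rₐ + rₚ) = (9.572e+08 − 5.496e+07) / (9.572e+08 + 5.496e+07) ≈ 0.8914.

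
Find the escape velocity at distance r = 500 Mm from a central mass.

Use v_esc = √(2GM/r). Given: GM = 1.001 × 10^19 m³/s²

Convert to SI: r = 500 Mm = 5e+08 m.
Escape velocity comes from setting total energy to zero: ½v² − GM/r = 0 ⇒ v_esc = √(2GM / r).
v_esc = √(2 · 1.001e+19 / 5e+08) m/s ≈ 2.001e+05 m/s = 200.1 km/s.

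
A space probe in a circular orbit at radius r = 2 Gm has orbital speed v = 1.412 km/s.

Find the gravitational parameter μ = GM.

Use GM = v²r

Convert to SI: r = 2 Gm = 2e+09 m; v = 1.412 km/s = 1412 m/s.
For a circular orbit v² = GM/r, so GM = v² · r.
GM = (1412)² · 2e+09 m³/s² ≈ 3.987e+15 m³/s² = 3.987 × 10^15 m³/s².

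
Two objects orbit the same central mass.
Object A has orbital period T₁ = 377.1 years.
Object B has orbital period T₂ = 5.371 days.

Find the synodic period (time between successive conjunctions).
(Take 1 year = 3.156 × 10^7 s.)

Convert to SI: T₁ = 377.1 years = 1.19013e+10 s; T₂ = 5.371 days = 464054 s.
T_syn = |T₁ · T₂ / (T₁ − T₂)|.
T_syn = |1.19013e+10 · 464054 / (1.19013e+10 − 464054)| s ≈ 4.641e+05 s = 5.371 days.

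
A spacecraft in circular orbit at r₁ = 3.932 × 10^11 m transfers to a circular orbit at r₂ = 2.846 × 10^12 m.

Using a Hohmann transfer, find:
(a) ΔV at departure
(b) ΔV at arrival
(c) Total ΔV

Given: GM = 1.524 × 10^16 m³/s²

Transfer semi-major axis: a_t = (r₁ + r₂)/2 = (3.932e+11 + 2.846e+12)/2 = 1.6196e+12 m.
Circular speeds: v₁ = √(GM/r₁) = 196.873 m/s, v₂ = √(GM/r₂) = 73.1771 m/s.
Transfer speeds (vis-viva v² = GM(2/r − 1/a_t)): v₁ᵗ = 260.975 m/s, v₂ᵗ = 36.056 m/s.
(a) ΔV₁ = |v₁ᵗ − v₁| ≈ 64.1 m/s = 64.1 m/s.
(b) ΔV₂ = |v₂ − v₂ᵗ| ≈ 37.12 m/s = 37.12 m/s.
(c) ΔV_total = ΔV₁ + ΔV₂ ≈ 101.2 m/s = 101.2 m/s.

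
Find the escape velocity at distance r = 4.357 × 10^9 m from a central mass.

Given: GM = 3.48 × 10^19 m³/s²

Escape velocity comes from setting total energy to zero: ½v² − GM/r = 0 ⇒ v_esc = √(2GM / r).
v_esc = √(2 · 3.48e+19 / 4.357e+09) m/s ≈ 1.264e+05 m/s = 126.4 km/s.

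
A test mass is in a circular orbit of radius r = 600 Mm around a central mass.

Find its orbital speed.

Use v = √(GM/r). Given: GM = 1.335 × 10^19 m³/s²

Convert to SI: r = 600 Mm = 6e+08 m.
For a circular orbit, gravity supplies the centripetal force, so v = √(GM / r).
v = √(1.335e+19 / 6e+08) m/s ≈ 1.492e+05 m/s = 149.2 km/s.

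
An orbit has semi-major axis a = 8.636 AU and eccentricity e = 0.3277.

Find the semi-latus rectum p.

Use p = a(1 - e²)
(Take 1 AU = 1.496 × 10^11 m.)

Convert to SI: a = 8.636 AU = 1.29195e+12 m.
p = a (1 − e²).
p = 1.29195e+12 · (1 − (0.3277)²) = 1.29195e+12 · 0.892613 ≈ 1.153e+12 m = 7.709 AU.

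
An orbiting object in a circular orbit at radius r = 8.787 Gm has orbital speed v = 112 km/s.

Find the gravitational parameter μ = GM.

Convert to SI: r = 8.787 Gm = 8.787e+09 m; v = 112 km/s = 112000 m/s.
For a circular orbit v² = GM/r, so GM = v² · r.
GM = (112000)² · 8.787e+09 m³/s² ≈ 1.102e+20 m³/s² = 1.102 × 10^20 m³/s².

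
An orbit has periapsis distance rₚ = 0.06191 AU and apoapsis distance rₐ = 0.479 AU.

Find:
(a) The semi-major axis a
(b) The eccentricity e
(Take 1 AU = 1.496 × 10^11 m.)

Convert to SI: rₚ = 0.06191 AU = 9.26174e+09 m; rₐ = 0.479 AU = 7.16584e+10 m.
(a) a = (rₚ + rₐ) / 2 = (9.26174e+09 + 7.16584e+10) / 2 ≈ 4.046e+10 m = 0.2705 AU.
(b) e = (rₐ − rₚ) / (rₐ + rₚ) = (7.16584e+10 − 9.26174e+09) / (7.16584e+10 + 9.26174e+09) ≈ 0.7711.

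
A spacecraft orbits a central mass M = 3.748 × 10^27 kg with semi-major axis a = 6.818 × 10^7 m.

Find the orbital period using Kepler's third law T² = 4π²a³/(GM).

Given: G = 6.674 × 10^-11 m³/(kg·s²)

GM = G · M = 6.674e-11 · 3.748e+27 = 2.50142e+17 m³/s².
Kepler's third law: T = 2π √(a³ / GM).
Substituting a = 6.818e+07 m and GM = 2.50142e+17 m³/s²:
T = 2π √((6.818e+07)³ / 2.50142e+17) s
T ≈ 7072 s = 1.965 hours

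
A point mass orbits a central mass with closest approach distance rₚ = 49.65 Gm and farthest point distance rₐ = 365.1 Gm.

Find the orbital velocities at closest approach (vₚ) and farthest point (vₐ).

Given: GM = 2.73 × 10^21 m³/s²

Convert to SI: rₚ = 49.65 Gm = 4.965e+10 m; rₐ = 365.1 Gm = 3.651e+11 m.
Use the vis-viva equation v² = GM(2/r − 1/a) with a = (rₚ + rₐ)/2 = (4.965e+10 + 3.651e+11)/2 = 2.07375e+11 m.
vₚ = √(GM · (2/rₚ − 1/a)) = √(2.73e+21 · (2/4.965e+10 − 1/2.07375e+11)) m/s ≈ 3.111e+05 m/s = 311.1 km/s.
vₐ = √(GM · (2/rₐ − 1/a)) = √(2.73e+21 · (2/3.651e+11 − 1/2.07375e+11)) m/s ≈ 4.231e+04 m/s = 42.31 km/s.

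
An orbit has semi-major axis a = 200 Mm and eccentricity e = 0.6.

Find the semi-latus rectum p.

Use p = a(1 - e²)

Convert to SI: a = 200 Mm = 2e+08 m.
p = a (1 − e²).
p = 2e+08 · (1 − (0.6)²) = 2e+08 · 0.64 ≈ 1.28e+08 m = 128 Mm.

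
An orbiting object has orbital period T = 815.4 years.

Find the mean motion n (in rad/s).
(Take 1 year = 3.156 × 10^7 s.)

Convert to SI: T = 815.4 years = 2.5734e+10 s.
n = 2π / T.
n = 2π / 2.5734e+10 s ≈ 2.442e-10 rad/s.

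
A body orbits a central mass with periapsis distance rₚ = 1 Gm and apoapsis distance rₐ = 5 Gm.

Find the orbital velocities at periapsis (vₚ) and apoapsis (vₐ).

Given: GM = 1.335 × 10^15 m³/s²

Convert to SI: rₚ = 1 Gm = 1e+09 m; rₐ = 5 Gm = 5e+09 m.
Use the vis-viva equation v² = GM(2/r − 1/a) with a = (rₚ + rₐ)/2 = (1e+09 + 5e+09)/2 = 3e+09 m.
vₚ = √(GM · (2/rₚ − 1/a)) = √(1.335e+15 · (2/1e+09 − 1/3e+09)) m/s ≈ 1492 m/s = 1.492 km/s.
vₐ = √(GM · (2/rₐ − 1/a)) = √(1.335e+15 · (2/5e+09 − 1/3e+09)) m/s ≈ 298.3 m/s = 298.3 m/s.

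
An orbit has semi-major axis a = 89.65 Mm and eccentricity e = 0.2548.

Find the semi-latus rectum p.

Convert to SI: a = 89.65 Mm = 8.965e+07 m.
p = a (1 − e²).
p = 8.965e+07 · (1 − (0.2548)²) = 8.965e+07 · 0.935077 ≈ 8.383e+07 m = 83.83 Mm.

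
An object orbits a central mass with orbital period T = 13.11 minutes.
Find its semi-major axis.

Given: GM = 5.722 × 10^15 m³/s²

Convert to SI: T = 13.11 minutes = 786.6 s.
Invert Kepler's third law: a = (GM · T² / (4π²))^(1/3).
Substituting T = 786.6 s and GM = 5.722e+15 m³/s²:
a = (5.722e+15 · (786.6)² / (4π²))^(1/3) m
a ≈ 4.476e+06 m = 4.476 Mm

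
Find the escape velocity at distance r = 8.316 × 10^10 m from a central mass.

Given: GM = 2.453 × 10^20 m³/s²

Escape velocity comes from setting total energy to zero: ½v² − GM/r = 0 ⇒ v_esc = √(2GM / r).
v_esc = √(2 · 2.453e+20 / 8.316e+10) m/s ≈ 7.681e+04 m/s = 76.81 km/s.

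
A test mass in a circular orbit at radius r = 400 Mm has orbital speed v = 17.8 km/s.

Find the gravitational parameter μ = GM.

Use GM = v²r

Convert to SI: r = 400 Mm = 4e+08 m; v = 17.8 km/s = 17800 m/s.
For a circular orbit v² = GM/r, so GM = v² · r.
GM = (17800)² · 4e+08 m³/s² ≈ 1.267e+17 m³/s² = 1.267 × 10^17 m³/s².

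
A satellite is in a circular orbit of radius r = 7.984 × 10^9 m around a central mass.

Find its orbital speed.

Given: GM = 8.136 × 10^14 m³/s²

For a circular orbit, gravity supplies the centripetal force, so v = √(GM / r).
v = √(8.136e+14 / 7.984e+09) m/s ≈ 319.2 m/s = 319.2 m/s.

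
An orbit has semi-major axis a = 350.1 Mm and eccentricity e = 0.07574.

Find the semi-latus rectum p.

Convert to SI: a = 350.1 Mm = 3.501e+08 m.
p = a (1 − e²).
p = 3.501e+08 · (1 − (0.07574)²) = 3.501e+08 · 0.994263 ≈ 3.481e+08 m = 348.1 Mm.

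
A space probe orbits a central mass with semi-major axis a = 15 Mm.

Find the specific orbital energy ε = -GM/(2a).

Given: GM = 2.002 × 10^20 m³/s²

Convert to SI: a = 15 Mm = 1.5e+07 m.
ε = −GM / (2a).
ε = −2.002e+20 / (2 · 1.5e+07) J/kg ≈ -6.673e+12 J/kg = -6673 GJ/kg.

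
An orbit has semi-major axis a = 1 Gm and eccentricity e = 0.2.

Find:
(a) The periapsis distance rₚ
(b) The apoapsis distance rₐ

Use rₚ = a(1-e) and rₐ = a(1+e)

Convert to SI: a = 1 Gm = 1e+09 m.
(a) rₚ = a(1 − e) = 1e+09 · (1 − 0.2) = 1e+09 · 0.8 ≈ 8e+08 m = 800 Mm.
(b) rₐ = a(1 + e) = 1e+09 · (1 + 0.2) = 1e+09 · 1.2 ≈ 1.2e+09 m = 1.2 Gm.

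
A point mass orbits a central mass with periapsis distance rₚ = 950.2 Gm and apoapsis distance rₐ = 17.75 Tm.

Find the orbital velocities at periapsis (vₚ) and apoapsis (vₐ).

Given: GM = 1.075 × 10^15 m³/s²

Convert to SI: rₚ = 950.2 Gm = 9.502e+11 m; rₐ = 17.75 Tm = 1.775e+13 m.
Use the vis-viva equation v² = GM(2/r − 1/a) with a = (rₚ + rₐ)/2 = (9.502e+11 + 1.775e+13)/2 = 9.3501e+12 m.
vₚ = √(GM · (2/rₚ − 1/a)) = √(1.075e+15 · (2/9.502e+11 − 1/9.3501e+12)) m/s ≈ 46.34 m/s = 46.34 m/s.
vₐ = √(GM · (2/rₐ − 1/a)) = √(1.075e+15 · (2/1.775e+13 − 1/9.3501e+12)) m/s ≈ 2.481 m/s = 2.481 m/s.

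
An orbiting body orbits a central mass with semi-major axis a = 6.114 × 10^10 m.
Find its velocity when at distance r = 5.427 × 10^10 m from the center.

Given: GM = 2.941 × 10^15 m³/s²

Vis-viva: v = √(GM · (2/r − 1/a)).
2/r − 1/a = 2/5.427e+10 − 1/6.114e+10 = 2.04969e-11 m⁻¹.
v = √(2.941e+15 · 2.04969e-11) m/s ≈ 245.5 m/s = 245.5 m/s.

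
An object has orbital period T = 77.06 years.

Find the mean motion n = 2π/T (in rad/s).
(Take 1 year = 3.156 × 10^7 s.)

Convert to SI: T = 77.06 years = 2.43201e+09 s.
n = 2π / T.
n = 2π / 2.43201e+09 s ≈ 2.584e-09 rad/s.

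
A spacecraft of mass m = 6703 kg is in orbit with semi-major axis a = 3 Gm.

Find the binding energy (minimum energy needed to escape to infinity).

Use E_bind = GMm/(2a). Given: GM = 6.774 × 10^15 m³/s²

Convert to SI: a = 3 Gm = 3e+09 m.
Total orbital energy is E = −GMm/(2a); binding energy is E_bind = −E = GMm/(2a).
E_bind = 6.774e+15 · 6703 / (2 · 3e+09) J ≈ 7.568e+09 J = 7.568 GJ.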